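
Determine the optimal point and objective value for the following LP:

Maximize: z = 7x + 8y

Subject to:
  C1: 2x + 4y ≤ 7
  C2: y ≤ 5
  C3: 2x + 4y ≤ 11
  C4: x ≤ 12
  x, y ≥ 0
x = 3.5, y = 0, z = 24.5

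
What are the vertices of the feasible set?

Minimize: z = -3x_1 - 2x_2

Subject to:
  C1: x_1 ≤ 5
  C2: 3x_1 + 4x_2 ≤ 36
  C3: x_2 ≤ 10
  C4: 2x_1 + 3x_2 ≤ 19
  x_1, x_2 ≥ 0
Each vertex is the intersection of two constraint boundaries that also satisfies all remaining constraints:
  x_1 = 0 and x_2 = 0 → (0, 0)
  x_1 = 5 and x_2 = 0 → (5, 0)
  x_1 = 5 and 2x_1 + 3x_2 = 19 → (5, 3)
  2x_1 + 3x_2 = 19 and x_1 = 0 → (0, 6.333)

Vertices: (0, 0), (5, 0), (5, 3), (0, 6.333)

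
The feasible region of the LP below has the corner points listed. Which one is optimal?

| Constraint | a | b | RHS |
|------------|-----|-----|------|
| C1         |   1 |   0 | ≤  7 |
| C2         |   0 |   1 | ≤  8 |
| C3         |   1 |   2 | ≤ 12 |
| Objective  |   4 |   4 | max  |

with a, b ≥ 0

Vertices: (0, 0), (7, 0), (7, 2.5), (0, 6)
(7, 2.5) with z = 38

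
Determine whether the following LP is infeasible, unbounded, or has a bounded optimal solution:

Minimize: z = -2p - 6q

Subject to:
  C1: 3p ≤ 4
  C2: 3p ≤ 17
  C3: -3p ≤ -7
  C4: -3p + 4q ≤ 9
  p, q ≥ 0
C1 requires 3p ≤ 4, while C3 (-3p ≤ -7) is equivalent to 3p ≥ 7. Together they would need 7 ≤ 3p ≤ 4, which is impossible since 7 > 4. No point satisfies all constraints.

Infeasible: no point satisfies all constraints simultaneously.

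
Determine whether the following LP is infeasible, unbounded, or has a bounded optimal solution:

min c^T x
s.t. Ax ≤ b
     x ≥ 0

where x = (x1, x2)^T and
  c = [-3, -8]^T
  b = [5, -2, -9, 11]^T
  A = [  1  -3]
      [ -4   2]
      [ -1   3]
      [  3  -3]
One constraint requires x1 - 3x2 ≤ 5, while the constraint -x1 + 3x2 ≤ -9 is equivalent to x1 - 3x2 ≥ 9. Together they would need 9 ≤ x1 - 3x2 ≤ 5, which is impossible since 9 > 5. No point satisfies all constraints.

The feasible region is empty; the LP is infeasible.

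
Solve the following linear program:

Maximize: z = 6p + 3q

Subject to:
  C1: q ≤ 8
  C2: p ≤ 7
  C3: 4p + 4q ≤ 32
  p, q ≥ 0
Each vertex is the intersection of two constraint boundaries that also satisfies all remaining constraints:
  p = 0 and q = 0 → (0, 0)
  p = 7 and q = 0 → (7, 0)
  p = 7 and 4p + 4q = 32 → (7, 1)
  q = 8 and 4p + 4q = 32 → (0, 8)

Evaluating z = 6p + 3q at each vertex:
  (0, 0): z = 0
  (7, 0): z = 42
  (7, 1): z = 45
  (0, 8): z = 24

The maximum is at (7, 1) with z = 45.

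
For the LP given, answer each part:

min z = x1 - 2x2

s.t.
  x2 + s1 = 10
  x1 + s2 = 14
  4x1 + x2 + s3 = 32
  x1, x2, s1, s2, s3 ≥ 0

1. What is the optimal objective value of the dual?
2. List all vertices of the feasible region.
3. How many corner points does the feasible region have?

1. -20 (by strong duality, equal to the primal optimum)
2. (0, 0), (8, 0), (5.5, 10), (0, 10)
3. 4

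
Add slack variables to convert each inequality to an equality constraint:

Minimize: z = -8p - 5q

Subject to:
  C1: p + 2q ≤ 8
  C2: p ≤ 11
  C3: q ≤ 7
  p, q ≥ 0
min z = -8p - 5q

s.t.
  p + 2q + s1 = 8
  p + s2 = 11
  q + s3 = 7
  p, q, s1, s2, s3 ≥ 0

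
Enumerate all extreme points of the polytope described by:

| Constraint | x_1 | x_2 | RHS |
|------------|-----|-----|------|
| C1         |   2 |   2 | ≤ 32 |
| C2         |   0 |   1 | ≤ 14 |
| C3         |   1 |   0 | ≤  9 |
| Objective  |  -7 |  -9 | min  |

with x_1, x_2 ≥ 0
Each vertex is the intersection of two constraint boundaries that also satisfies all remaining constraints:
  x_1 = 0 and x_2 = 0 → (0, 0)
  x_1 = 9 and x_2 = 0 → (9, 0)
  2x_1 + 2x_2 = 32 and x_1 = 9 → (9, 7)
  2x_1 + 2x_2 = 32 and x_2 = 14 → (2, 14)
  x_2 = 14 and x_1 = 0 → (0, 14)

Vertices: (0, 0), (9, 0), (9, 7), (2, 14), (0, 14)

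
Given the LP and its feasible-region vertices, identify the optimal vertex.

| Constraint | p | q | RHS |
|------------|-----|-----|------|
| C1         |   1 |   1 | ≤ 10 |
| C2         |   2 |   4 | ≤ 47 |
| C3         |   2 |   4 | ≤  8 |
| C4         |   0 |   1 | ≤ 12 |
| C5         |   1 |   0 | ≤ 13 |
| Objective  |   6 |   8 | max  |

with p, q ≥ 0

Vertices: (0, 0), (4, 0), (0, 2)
Evaluating z = 6p + 8q at each vertex:
  (0, 0): z = 0
  (4, 0): z = 24
  (0, 2): z = 16

The largest value is z = 24, attained at (4, 0).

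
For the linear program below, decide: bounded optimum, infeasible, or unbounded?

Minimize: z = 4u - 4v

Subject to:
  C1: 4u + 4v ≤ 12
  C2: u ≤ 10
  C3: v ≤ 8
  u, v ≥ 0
The point (0, 3) satisfies every constraint, so the LP is feasible; the constraints give u ≤ 10 and v ≤ 8, which with u, v ≥ 0 keep the feasible region inside a bounded box. A feasible, bounded LP attains a finite optimum at a vertex.

Evaluating z = 4u - 4v at each vertex:
  (0, 0): z = 0
  (3, 0): z = 12
  (0, 3): z = -12

The LP has an optimal solution: (0, 3) with z = -12.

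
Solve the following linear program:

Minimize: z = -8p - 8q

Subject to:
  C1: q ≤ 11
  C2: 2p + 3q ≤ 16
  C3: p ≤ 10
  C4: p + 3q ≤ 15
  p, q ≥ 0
p = 8, q = 0, z = -64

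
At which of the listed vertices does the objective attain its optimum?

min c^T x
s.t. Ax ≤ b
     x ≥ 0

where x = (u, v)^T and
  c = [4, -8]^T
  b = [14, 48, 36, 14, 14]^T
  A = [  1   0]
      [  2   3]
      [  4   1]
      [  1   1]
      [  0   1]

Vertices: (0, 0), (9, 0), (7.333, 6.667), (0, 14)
Evaluating z = 4u - 8v at each vertex:
  (0, 0): z = 0
  (9, 0): z = 36
  (7.333, 6.667): z = -24
  (0, 14): z = -112

The smallest value is z = -112, attained at (0, 14).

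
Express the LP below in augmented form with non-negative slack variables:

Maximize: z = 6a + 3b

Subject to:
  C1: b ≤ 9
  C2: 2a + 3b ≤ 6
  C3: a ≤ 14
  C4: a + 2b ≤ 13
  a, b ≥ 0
max z = 6a + 3b

s.t.
  b + s1 = 9
  2a + 3b + s2 = 6
  a + s3 = 14
  a + 2b + s4 = 13
  a, b, s1, s2, s3, s4 ≥ 0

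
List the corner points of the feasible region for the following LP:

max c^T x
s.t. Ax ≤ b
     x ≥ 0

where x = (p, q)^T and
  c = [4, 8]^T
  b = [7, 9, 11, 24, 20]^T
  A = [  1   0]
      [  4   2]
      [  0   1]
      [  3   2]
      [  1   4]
Each vertex is the intersection of two constraint boundaries that also satisfies all remaining constraints:
  p = 0 and q = 0 → (0, 0)
  4p + 2q = 9 and q = 0 → (2.25, 0)
  4p + 2q = 9 and p = 0 → (0, 4.5)

Vertices: (0, 0), (2.25, 0), (0, 4.5)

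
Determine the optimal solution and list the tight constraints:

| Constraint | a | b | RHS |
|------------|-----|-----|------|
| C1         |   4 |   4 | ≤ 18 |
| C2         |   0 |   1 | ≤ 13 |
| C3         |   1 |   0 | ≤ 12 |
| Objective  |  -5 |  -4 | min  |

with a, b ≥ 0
Optimal: a = 4.5, b = 0
Slack at optimum:
  C1: slack = 0 (binding)
  C2: slack = 13
  C3: slack = 7.5
  a ≥ 0: a = 4.5
  b ≥ 0: b = 0 (binding)
Binding constraints: C1, b ≥ 0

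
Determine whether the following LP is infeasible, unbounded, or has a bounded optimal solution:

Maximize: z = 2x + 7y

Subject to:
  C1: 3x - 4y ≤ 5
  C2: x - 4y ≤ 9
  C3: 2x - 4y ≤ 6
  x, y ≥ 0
Feasible point: (0, 0) satisfies every constraint, so the LP is feasible.
Direction d = (0, 1): for each constraint row a, a·d ≤ 0 —
  (3)(0) + (-4)(1) = -4 ≤ 0
  (1)(0) + (-4)(1) = -4 ≤ 0
  (2)(0) + (-4)(1) = -4 ≤ 0
and d ≥ 0, so (0, 0) + t·d stays feasible for every t ≥ 0. Along this ray z = 2x + 7y changes by 7 per unit t, so z → +∞.

Unbounded — the objective can increase without bound over the feasible region.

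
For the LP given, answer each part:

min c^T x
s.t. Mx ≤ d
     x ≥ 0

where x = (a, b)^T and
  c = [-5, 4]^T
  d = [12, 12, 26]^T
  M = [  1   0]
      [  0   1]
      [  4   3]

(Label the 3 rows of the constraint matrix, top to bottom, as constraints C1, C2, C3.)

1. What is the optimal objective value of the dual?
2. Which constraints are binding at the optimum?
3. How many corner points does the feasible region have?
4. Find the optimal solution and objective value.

1. -32.5 (by strong duality, equal to the primal optimum)
2. C3, b ≥ 0
3. 3
4. a = 6.5, b = 0, z = -32.5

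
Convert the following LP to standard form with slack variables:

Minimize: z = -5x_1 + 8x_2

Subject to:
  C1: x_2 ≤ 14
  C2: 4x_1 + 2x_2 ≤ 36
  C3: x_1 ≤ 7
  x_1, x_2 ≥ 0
min z = -5x_1 + 8x_2

s.t.
  x_2 + s1 = 14
  4x_1 + 2x_2 + s2 = 36
  x_1 + s3 = 7
  x_1, x_2, s1, s2, s3 ≥ 0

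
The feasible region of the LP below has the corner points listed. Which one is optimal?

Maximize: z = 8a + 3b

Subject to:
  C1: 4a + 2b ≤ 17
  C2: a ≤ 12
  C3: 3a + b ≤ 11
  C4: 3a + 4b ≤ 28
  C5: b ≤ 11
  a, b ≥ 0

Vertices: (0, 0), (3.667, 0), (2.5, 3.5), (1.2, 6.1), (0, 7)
(2.5, 3.5) with z = 30.5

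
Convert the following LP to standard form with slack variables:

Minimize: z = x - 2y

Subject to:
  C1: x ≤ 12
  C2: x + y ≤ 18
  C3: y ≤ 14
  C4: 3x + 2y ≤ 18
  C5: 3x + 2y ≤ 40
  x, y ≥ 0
min z = x - 2y

s.t.
  x + s1 = 12
  x + y + s2 = 18
  y + s3 = 14
  3x + 2y + s4 = 18
  3x + 2y + s5 = 40
  x, y, s1, s2, s3, s4, s5 ≥ 0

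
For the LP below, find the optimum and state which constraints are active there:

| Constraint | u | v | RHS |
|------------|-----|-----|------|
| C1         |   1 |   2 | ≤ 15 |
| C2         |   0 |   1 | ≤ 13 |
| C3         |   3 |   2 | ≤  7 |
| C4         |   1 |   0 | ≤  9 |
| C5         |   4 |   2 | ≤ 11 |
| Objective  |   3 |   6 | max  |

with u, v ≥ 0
Optimal: u = 0, v = 3.5
Slack at optimum:
  C1: slack = 8
  C2: slack = 9.5
  C3: slack = 0 (binding)
  C4: slack = 9
  C5: slack = 4
  u ≥ 0: u = 0 (binding)
  v ≥ 0: v = 3.5
Binding constraints: C3, u ≥ 0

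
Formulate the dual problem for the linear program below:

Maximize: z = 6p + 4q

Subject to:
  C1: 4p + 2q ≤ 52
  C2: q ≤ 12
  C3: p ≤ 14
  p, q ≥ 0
Minimize: z = 52y1 + 12y2 + 14y3

Subject to:
  C1: -4y1 - y3 ≤ -6
  C2: -2y1 - y2 ≤ -4
  y1, y2, y3 ≥ 0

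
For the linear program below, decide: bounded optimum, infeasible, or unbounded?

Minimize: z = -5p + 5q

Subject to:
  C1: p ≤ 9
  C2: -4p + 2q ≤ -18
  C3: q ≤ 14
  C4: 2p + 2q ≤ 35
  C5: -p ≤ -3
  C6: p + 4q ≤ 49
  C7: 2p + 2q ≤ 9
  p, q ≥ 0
The point (4.5, 0) satisfies every constraint, so the LP is feasible; the constraints give p ≤ 9 and q ≤ 14, which with p, q ≥ 0 keep the feasible region inside a bounded box. A feasible, bounded LP attains a finite optimum at a vertex.

Evaluating z = -5p + 5q at each vertex:
  (4.5, 0): z = -22.5

Feasible with finite optimum z* = -22.5 at (4.5, 0).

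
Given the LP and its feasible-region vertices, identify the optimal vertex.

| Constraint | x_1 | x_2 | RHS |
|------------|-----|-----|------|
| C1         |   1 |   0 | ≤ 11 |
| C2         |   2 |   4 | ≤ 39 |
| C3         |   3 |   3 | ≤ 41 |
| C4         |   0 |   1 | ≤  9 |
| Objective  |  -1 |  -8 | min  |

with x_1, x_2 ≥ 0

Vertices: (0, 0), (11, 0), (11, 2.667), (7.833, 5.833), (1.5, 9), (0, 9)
Evaluating z = -x_1 - 8x_2 at each vertex:
  (0, 0): z = 0
  (11, 0): z = -11
  (11, 2.667): z = -32.33
  (7.833, 5.833): z = -54.5
  (1.5, 9): z = -73.5
  (0, 9): z = -72

The smallest value is z = -73.5, attained at (1.5, 9).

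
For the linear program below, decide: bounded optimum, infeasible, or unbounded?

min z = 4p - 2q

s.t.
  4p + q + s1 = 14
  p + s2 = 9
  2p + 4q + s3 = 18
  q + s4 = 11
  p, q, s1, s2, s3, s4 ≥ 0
The point (0, 4.5) satisfies every constraint, so the LP is feasible; the constraints give p ≤ 9 and q ≤ 11, which with p, q ≥ 0 keep the feasible region inside a bounded box. A feasible, bounded LP attains a finite optimum at a vertex.

Bounded optimum: z* = -9 at (0, 4.5).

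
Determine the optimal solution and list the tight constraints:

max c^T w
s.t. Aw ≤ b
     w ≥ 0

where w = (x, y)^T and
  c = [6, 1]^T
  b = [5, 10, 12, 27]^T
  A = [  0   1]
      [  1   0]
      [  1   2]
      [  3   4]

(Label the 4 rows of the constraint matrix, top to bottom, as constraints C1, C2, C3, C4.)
Optimal: x = 9, y = 0
Slack at optimum:
  C1: slack = 5
  C2: slack = 1
  C3: slack = 3
  C4: slack = 0 (binding)
  x ≥ 0: x = 9
  y ≥ 0: y = 0 (binding)
Binding constraints: C4, y ≥ 0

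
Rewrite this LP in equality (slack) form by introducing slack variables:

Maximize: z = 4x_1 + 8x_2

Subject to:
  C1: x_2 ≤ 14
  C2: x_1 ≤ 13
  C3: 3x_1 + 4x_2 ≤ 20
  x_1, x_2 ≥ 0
max z = 4x_1 + 8x_2

s.t.
  x_2 + s1 = 14
  x_1 + s2 = 13
  3x_1 + 4x_2 + s3 = 20
  x_1, x_2, s1, s2, s3 ≥ 0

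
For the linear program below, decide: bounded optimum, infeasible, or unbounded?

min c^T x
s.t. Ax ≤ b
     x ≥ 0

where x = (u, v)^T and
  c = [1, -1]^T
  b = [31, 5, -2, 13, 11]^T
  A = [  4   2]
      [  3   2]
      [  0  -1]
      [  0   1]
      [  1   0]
The point (0, 2.5) satisfies every constraint, so the LP is feasible; the constraints give u ≤ 11 and v ≤ 13, which with u, v ≥ 0 keep the feasible region inside a bounded box. A feasible, bounded LP attains a finite optimum at a vertex.

The LP has an optimal solution: (0, 2.5) with z = -2.5.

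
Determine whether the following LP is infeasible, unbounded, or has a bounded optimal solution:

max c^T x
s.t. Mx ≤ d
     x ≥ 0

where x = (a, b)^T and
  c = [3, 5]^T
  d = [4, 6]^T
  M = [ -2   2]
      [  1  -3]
Feasible point: (0, 0) satisfies every constraint, so the LP is feasible.
Direction d = (1, 1): for each constraint row a, a·d ≤ 0 —
  (-2)(1) + (2)(1) = 0 ≤ 0
  (1)(1) + (-3)(1) = -2 ≤ 0
and d ≥ 0, so (0, 0) + t·d stays feasible for every t ≥ 0. Along this ray z = 3a + 5b changes by 8 per unit t, so z → +∞.

Unbounded — the objective can increase without bound over the feasible region.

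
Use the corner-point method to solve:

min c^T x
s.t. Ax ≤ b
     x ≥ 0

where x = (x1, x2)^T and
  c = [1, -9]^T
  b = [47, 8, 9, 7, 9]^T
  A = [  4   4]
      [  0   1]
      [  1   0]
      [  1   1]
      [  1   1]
Each vertex is the intersection of two constraint boundaries that also satisfies all remaining constraints:
  x1 = 0 and x2 = 0 → (0, 0)
  x1 + x2 = 7 and x2 = 0 → (7, 0)
  x1 + x2 = 7 and x1 = 0 → (0, 7)

Evaluating z = x1 - 9x2 at each vertex:
  (0, 0): z = 0
  (7, 0): z = 7
  (0, 7): z = -63

The minimum is at (0, 7) with z = -63.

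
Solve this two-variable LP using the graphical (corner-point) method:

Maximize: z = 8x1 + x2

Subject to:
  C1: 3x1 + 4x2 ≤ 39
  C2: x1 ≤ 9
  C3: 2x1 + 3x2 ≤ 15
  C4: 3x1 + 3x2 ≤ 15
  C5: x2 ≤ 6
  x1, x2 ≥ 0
x1 = 5, x2 = 0, z = 40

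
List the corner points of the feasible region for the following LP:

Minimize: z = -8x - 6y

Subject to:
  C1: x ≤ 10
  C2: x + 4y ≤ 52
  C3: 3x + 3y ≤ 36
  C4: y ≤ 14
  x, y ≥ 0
Each vertex is the intersection of two constraint boundaries that also satisfies all remaining constraints:
  x = 0 and y = 0 → (0, 0)
  x = 10 and y = 0 → (10, 0)
  x = 10 and 3x + 3y = 36 → (10, 2)
  3x + 3y = 36 and x = 0 → (0, 12)

Vertices: (0, 0), (10, 0), (10, 2), (0, 12)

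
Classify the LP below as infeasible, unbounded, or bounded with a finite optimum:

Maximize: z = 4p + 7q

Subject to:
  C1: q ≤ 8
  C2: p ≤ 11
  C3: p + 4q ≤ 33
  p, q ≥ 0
The point (11, 5.5) satisfies every constraint, so the LP is feasible; the constraints give p ≤ 11 and q ≤ 8, which with p, q ≥ 0 keep the feasible region inside a bounded box. A feasible, bounded LP attains a finite optimum at a vertex.

Evaluating z = 4p + 7q at each vertex:
  (0, 0): z = 0
  (11, 0): z = 44
  (11, 5.5): z = 82.5
  (1, 8): z = 60
  (0, 8): z = 56

Bounded optimum: z* = 82.5 at (11, 5.5).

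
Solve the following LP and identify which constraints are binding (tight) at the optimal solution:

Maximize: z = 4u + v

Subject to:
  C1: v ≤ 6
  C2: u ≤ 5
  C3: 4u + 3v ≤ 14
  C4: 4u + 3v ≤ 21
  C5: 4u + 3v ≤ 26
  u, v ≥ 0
Optimal: u = 3.5, v = 0
Binding: C3, v ≥ 0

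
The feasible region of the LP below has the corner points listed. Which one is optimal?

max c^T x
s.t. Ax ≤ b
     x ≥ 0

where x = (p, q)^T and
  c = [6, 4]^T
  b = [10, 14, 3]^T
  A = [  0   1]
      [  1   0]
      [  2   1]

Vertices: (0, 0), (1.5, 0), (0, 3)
Evaluating z = 6p + 4q at each vertex:
  (0, 0): z = 0
  (1.5, 0): z = 9
  (0, 3): z = 12

The largest value is z = 12, attained at (0, 3).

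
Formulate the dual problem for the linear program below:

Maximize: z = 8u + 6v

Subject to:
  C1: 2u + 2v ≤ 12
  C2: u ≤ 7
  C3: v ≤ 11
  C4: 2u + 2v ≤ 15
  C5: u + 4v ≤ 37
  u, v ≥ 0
Minimize: z = 12y1 + 7y2 + 11y3 + 15y4 + 37y5

Subject to:
  C1: -2y1 - y2 - 2y4 - y5 ≤ -8
  C2: -2y1 - y3 - 2y4 - 4y5 ≤ -6
  y1, y2, y3, y4, y5 ≥ 0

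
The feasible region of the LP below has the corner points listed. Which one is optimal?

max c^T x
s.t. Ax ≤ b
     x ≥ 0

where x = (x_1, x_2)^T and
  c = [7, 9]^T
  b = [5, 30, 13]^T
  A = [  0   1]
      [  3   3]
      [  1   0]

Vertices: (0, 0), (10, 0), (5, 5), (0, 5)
(5, 5) with z = 80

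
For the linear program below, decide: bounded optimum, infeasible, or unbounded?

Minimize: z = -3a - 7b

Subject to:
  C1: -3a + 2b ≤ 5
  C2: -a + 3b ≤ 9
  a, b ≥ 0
Feasible point: (0, 0) satisfies every constraint, so the LP is feasible.
Direction d = (1, 0): for each constraint row a, a·d ≤ 0 —
  (-3)(1) + (2)(0) = -3 ≤ 0
  (-1)(1) + (3)(0) = -1 ≤ 0
and d ≥ 0, so (0, 0) + t·d stays feasible for every t ≥ 0. Along this ray z = -3a - 7b changes by -3 per unit t, so z → −∞.

Unbounded: there is a feasible ray along which z → −∞.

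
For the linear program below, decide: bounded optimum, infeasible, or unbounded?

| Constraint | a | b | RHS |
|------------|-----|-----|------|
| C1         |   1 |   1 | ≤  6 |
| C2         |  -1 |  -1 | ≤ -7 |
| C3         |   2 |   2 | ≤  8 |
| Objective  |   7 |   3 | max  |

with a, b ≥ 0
C1 requires a + b ≤ 6, while C2 (-a - b ≤ -7) is equivalent to a + b ≥ 7. Together they would need 7 ≤ a + b ≤ 6, which is impossible since 7 > 6. No point satisfies all constraints.

The feasible region is empty; the LP is infeasible.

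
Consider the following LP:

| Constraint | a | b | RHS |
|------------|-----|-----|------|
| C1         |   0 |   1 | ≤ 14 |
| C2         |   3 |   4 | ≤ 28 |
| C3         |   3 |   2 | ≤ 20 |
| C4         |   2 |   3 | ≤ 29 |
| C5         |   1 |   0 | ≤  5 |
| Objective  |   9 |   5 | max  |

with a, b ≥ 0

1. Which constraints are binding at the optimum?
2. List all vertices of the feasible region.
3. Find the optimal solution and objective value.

1. C3, C5
2. (0, 0), (5, 0), (5, 2.5), (4, 4), (0, 7)
3. a = 5, b = 2.5, z = 57.5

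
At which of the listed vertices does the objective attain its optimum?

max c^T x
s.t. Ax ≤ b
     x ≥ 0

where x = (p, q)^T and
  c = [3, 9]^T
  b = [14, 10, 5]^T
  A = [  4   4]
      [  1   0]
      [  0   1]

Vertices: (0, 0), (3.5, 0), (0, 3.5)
Evaluating z = 3p + 9q at each vertex:
  (0, 0): z = 0
  (3.5, 0): z = 10.5
  (0, 3.5): z = 31.5

The largest value is z = 31.5, attained at (0, 3.5).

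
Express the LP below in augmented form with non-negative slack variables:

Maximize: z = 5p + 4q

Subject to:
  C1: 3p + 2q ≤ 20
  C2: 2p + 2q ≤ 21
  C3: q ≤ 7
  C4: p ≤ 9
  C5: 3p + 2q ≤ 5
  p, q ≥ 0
max z = 5p + 4q

s.t.
  3p + 2q + s1 = 20
  2p + 2q + s2 = 21
  q + s3 = 7
  p + s4 = 9
  3p + 2q + s5 = 5
  p, q, s1, s2, s3, s4, s5 ≥ 0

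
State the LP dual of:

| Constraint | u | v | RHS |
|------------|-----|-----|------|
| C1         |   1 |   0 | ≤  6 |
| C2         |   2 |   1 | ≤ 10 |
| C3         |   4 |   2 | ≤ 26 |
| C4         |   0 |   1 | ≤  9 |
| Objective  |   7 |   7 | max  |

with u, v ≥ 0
Minimize: z = 6y1 + 10y2 + 26y3 + 9y4

Subject to:
  C1: -y1 - 2y2 - 4y3 ≤ -7
  C2: -y2 - 2y3 - y4 ≤ -7
  y1, y2, y3, y4 ≥ 0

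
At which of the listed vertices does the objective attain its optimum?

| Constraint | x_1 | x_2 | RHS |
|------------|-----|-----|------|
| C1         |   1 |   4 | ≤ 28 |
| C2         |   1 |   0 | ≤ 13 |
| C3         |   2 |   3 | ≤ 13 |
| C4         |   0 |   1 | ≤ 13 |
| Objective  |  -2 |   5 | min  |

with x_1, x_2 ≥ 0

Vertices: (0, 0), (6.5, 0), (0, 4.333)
(6.5, 0) with z = -13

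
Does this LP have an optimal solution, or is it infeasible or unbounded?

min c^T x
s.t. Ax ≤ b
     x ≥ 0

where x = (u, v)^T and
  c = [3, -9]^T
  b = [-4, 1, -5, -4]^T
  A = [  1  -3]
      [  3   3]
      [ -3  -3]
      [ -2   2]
One constraint requires 3u + 3v ≤ 1, while the constraint -3u - 3v ≤ -5 is equivalent to 3u + 3v ≥ 5. Together they would need 5 ≤ 3u + 3v ≤ 1, which is impossible since 5 > 1. No point satisfies all constraints.

Infeasible: no point satisfies all constraints simultaneously.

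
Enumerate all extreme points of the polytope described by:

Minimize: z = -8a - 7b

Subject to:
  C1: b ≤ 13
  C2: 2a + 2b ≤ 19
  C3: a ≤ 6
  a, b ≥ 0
Each vertex is the intersection of two constraint boundaries that also satisfies all remaining constraints:
  a = 0 and b = 0 → (0, 0)
  a = 6 and b = 0 → (6, 0)
  2a + 2b = 19 and a = 6 → (6, 3.5)
  2a + 2b = 19 and a = 0 → (0, 9.5)

Vertices: (0, 0), (6, 0), (6, 3.5), (0, 9.5)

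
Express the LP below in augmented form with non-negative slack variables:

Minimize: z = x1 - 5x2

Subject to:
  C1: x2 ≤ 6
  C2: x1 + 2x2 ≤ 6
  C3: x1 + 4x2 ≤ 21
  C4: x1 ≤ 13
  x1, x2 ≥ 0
min z = x1 - 5x2

s.t.
  x2 + s1 = 6
  x1 + 2x2 + s2 = 6
  x1 + 4x2 + s3 = 21
  x1 + s4 = 13
  x1, x2, s1, s2, s3, s4 ≥ 0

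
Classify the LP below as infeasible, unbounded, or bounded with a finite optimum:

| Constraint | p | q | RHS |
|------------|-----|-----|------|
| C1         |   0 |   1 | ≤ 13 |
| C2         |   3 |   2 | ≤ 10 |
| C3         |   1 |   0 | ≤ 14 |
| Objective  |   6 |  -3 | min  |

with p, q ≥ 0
The point (0, 5) satisfies every constraint, so the LP is feasible; the constraints give p ≤ 14 and q ≤ 13, which with p, q ≥ 0 keep the feasible region inside a bounded box. A feasible, bounded LP attains a finite optimum at a vertex.

Evaluating z = 6p - 3q at each vertex:
  (0, 0): z = 0
  (3.333, 0): z = 20
  (0, 5): z = -15

Bounded optimum: z* = -15 at (0, 5).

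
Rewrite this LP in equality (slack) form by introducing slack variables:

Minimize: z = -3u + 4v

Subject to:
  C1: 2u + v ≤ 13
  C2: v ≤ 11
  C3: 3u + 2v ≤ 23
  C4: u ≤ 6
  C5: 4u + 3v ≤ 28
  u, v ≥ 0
min z = -3u + 4v

s.t.
  2u + v + s1 = 13
  v + s2 = 11
  3u + 2v + s3 = 23
  u + s4 = 6
  4u + 3v + s5 = 28
  u, v, s1, s2, s3, s4, s5 ≥ 0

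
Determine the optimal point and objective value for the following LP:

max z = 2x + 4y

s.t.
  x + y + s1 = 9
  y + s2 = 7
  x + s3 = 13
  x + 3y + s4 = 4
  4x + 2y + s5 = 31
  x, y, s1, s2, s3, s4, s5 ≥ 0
x = 4, y = 0, z = 8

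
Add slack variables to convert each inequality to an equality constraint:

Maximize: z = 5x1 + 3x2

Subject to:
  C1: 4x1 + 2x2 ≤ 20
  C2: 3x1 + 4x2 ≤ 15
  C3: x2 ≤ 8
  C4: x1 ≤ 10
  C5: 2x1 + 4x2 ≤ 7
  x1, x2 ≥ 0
max z = 5x1 + 3x2

s.t.
  4x1 + 2x2 + s1 = 20
  3x1 + 4x2 + s2 = 15
  x2 + s3 = 8
  x1 + s4 = 10
  2x1 + 4x2 + s5 = 7
  x1, x2, s1, s2, s3, s4, s5 ≥ 0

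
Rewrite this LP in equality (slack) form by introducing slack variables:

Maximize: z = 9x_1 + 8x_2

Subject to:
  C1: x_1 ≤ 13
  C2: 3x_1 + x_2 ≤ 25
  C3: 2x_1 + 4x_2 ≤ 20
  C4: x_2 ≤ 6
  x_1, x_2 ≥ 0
max z = 9x_1 + 8x_2

s.t.
  x_1 + s1 = 13
  3x_1 + x_2 + s2 = 25
  2x_1 + 4x_2 + s3 = 20
  x_2 + s4 = 6
  x_1, x_2, s1, s2, s3, s4 ≥ 0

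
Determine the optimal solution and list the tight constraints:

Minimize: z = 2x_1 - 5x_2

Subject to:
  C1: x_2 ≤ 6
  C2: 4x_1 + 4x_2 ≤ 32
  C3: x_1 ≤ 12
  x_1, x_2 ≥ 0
Optimal: x_1 = 0, x_2 = 6
Slack at optimum:
  C1: slack = 0 (binding)
  C2: slack = 8
  C3: slack = 12
  x_1 ≥ 0: x_1 = 0 (binding)
  x_2 ≥ 0: x_2 = 6
Binding constraints: C1, x_1 ≥ 0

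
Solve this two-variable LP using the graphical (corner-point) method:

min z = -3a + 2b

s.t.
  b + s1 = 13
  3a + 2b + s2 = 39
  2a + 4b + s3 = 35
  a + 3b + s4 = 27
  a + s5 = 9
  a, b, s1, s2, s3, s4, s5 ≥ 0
Each vertex is the intersection of two constraint boundaries that also satisfies all remaining constraints:
  a = 0 and b = 0 → (0, 0)
  a = 9 and b = 0 → (9, 0)
  2a + 4b = 35 and a = 9 → (9, 4.25)
  2a + 4b = 35 and a = 0 → (0, 8.75)

Evaluating z = -3a + 2b at each vertex:
  (0, 0): z = 0
  (9, 0): z = -27
  (9, 4.25): z = -18.5
  (0, 8.75): z = 17.5

The minimum is at (9, 0) with z = -27.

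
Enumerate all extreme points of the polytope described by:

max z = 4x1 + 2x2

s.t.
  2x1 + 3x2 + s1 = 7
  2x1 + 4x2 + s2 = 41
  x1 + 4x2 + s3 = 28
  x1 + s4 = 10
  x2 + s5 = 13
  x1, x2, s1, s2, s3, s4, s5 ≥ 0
Each vertex is the intersection of two constraint boundaries that also satisfies all remaining constraints:
  x1 = 0 and x2 = 0 → (0, 0)
  2x1 + 3x2 = 7 and x2 = 0 → (3.5, 0)
  2x1 + 3x2 = 7 and x1 = 0 → (0, 2.333)

Vertices: (0, 0), (3.5, 0), (0, 2.333)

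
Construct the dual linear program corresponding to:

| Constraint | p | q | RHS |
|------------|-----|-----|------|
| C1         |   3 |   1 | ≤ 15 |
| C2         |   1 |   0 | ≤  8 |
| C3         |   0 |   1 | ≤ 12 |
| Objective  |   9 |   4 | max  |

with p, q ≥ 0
Minimize: z = 15y1 + 8y2 + 12y3

Subject to:
  C1: -3y1 - y2 ≤ -9
  C2: -y1 - y3 ≤ -4
  y1, y2, y3 ≥ 0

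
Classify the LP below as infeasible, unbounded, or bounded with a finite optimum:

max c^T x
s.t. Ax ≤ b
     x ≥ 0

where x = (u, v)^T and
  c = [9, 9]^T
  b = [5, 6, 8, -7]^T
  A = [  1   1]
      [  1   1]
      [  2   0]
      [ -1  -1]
One constraint requires u + v ≤ 5, while the constraint -u - v ≤ -7 is equivalent to u + v ≥ 7. Together they would need 7 ≤ u + v ≤ 5, which is impossible since 7 > 5. No point satisfies all constraints.

Infeasible — the constraint set is empty.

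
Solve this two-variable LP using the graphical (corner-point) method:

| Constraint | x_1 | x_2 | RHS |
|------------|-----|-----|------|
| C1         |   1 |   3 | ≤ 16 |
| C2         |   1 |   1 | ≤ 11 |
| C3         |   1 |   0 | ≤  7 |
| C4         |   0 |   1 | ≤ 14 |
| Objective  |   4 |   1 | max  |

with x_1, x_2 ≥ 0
x_1 = 7, x_2 = 3, z = 31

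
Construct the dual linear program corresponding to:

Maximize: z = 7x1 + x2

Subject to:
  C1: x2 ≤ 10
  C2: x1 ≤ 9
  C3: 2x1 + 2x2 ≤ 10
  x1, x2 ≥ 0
Minimize: z = 10y1 + 9y2 + 10y3

Subject to:
  C1: -y2 - 2y3 ≤ -7
  C2: -y1 - 2y3 ≤ -1
  y1, y2, y3 ≥ 0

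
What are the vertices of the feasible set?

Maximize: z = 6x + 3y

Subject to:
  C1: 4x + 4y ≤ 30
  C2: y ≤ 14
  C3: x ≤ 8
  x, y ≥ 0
Each vertex is the intersection of two constraint boundaries that also satisfies all remaining constraints:
  x = 0 and y = 0 → (0, 0)
  4x + 4y = 30 and y = 0 → (7.5, 0)
  4x + 4y = 30 and x = 0 → (0, 7.5)

Vertices: (0, 0), (7.5, 0), (0, 7.5)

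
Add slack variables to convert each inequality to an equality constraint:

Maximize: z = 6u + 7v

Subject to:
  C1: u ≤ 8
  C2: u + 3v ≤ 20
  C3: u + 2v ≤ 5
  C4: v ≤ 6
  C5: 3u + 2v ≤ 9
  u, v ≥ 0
max z = 6u + 7v

s.t.
  u + s1 = 8
  u + 3v + s2 = 20
  u + 2v + s3 = 5
  v + s4 = 6
  3u + 2v + s5 = 9
  u, v, s1, s2, s3, s4, s5 ≥ 0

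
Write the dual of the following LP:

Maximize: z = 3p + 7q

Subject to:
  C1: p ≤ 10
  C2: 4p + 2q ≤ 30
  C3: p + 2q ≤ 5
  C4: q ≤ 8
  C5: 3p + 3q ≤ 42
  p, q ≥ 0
Minimize: z = 10y1 + 30y2 + 5y3 + 8y4 + 42y5

Subject to:
  C1: -y1 - 4y2 - y3 - 3y5 ≤ -3
  C2: -2y2 - 2y3 - y4 - 3y5 ≤ -7
  y1, y2, y3, y4, y5 ≥ 0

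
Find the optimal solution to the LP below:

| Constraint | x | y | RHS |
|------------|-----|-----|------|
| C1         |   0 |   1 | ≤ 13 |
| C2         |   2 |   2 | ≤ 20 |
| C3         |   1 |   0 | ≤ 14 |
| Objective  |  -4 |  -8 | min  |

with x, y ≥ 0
x = 0, y = 10, z = -80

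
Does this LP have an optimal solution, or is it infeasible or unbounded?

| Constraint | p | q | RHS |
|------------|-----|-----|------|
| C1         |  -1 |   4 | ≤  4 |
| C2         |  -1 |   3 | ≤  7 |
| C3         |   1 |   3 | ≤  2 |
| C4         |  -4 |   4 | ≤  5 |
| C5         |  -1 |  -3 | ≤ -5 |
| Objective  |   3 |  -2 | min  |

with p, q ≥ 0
C3 requires p + 3q ≤ 2, while C5 (-p - 3q ≤ -5) is equivalent to p + 3q ≥ 5. Together they would need 5 ≤ p + 3q ≤ 2, which is impossible since 5 > 2. No point satisfies all constraints.

Infeasible: no point satisfies all constraints simultaneously.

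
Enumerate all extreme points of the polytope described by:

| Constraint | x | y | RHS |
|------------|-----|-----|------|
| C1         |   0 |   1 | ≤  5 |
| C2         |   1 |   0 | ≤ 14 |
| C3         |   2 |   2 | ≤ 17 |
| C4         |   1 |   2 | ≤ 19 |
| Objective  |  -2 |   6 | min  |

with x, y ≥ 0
Each vertex is the intersection of two constraint boundaries that also satisfies all remaining constraints:
  x = 0 and y = 0 → (0, 0)
  2x + 2y = 17 and y = 0 → (8.5, 0)
  y = 5 and 2x + 2y = 17 → (3.5, 5)
  y = 5 and x = 0 → (0, 5)

Vertices: (0, 0), (8.5, 0), (3.5, 5), (0, 5)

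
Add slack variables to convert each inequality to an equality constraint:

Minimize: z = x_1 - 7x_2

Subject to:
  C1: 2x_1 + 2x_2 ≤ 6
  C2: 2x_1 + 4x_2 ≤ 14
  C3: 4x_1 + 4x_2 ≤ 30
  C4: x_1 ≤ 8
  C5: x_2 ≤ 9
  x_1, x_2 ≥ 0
min z = x_1 - 7x_2

s.t.
  2x_1 + 2x_2 + s1 = 6
  2x_1 + 4x_2 + s2 = 14
  4x_1 + 4x_2 + s3 = 30
  x_1 + s4 = 8
  x_2 + s5 = 9
  x_1, x_2, s1, s2, s3, s4, s5 ≥ 0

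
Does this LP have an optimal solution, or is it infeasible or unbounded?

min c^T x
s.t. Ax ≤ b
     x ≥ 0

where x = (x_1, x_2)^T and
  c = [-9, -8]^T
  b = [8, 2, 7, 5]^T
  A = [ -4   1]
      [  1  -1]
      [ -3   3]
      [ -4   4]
Feasible point: (0, 0) satisfies every constraint, so the LP is feasible.
Direction d = (1, 1): for each constraint row a, a·d ≤ 0 —
  (-4)(1) + (1)(1) = -3 ≤ 0
  (1)(1) + (-1)(1) = 0 ≤ 0
  (-3)(1) + (3)(1) = 0 ≤ 0
  (-4)(1) + (4)(1) = 0 ≤ 0
and d ≥ 0, so (0, 0) + t·d stays feasible for every t ≥ 0. Along this ray z = -9x_1 - 8x_2 changes by -17 per unit t, so z → −∞.

The LP is unbounded; z can be made arbitrarily small.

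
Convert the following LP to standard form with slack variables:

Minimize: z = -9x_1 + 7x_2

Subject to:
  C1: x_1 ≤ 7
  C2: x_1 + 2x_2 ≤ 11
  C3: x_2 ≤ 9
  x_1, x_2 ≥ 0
min z = -9x_1 + 7x_2

s.t.
  x_1 + s1 = 7
  x_1 + 2x_2 + s2 = 11
  x_2 + s3 = 9
  x_1, x_2, s1, s2, s3 ≥ 0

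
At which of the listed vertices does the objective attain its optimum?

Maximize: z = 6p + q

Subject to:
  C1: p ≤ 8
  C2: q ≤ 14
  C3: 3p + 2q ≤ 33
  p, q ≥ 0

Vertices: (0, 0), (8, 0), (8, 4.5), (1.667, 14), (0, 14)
(8, 4.5) with z = 52.5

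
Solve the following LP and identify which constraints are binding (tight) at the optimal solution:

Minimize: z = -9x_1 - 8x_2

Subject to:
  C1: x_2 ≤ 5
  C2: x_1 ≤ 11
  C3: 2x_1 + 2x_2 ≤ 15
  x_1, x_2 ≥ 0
Optimal: x_1 = 7.5, x_2 = 0
Slack at optimum:
  C1: slack = 5
  C2: slack = 3.5
  C3: slack = 0 (binding)
  x_1 ≥ 0: x_1 = 7.5
  x_2 ≥ 0: x_2 = 0 (binding)
Binding constraints: C3, x_2 ≥ 0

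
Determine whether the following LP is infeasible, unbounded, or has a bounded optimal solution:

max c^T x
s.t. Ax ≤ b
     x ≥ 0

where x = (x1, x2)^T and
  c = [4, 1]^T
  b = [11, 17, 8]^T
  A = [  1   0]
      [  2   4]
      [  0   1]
The point (8.5, 0) satisfies every constraint, so the LP is feasible; the constraints give x1 ≤ 11 and x2 ≤ 8, which with x1, x2 ≥ 0 keep the feasible region inside a bounded box. A feasible, bounded LP attains a finite optimum at a vertex.

Evaluating z = 4x1 + x2 at each vertex:
  (0, 0): z = 0
  (8.5, 0): z = 34
  (0, 4.25): z = 4.25

The LP has an optimal solution: (8.5, 0) with z = 34.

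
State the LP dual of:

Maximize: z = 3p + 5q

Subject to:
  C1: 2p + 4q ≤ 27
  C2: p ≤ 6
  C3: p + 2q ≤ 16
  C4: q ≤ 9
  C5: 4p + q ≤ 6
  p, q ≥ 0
Minimize: z = 27y1 + 6y2 + 16y3 + 9y4 + 6y5

Subject to:
  C1: -2y1 - y2 - y3 - 4y5 ≤ -3
  C2: -4y1 - 2y3 - y4 - y5 ≤ -5
  y1, y2, y3, y4, y5 ≥ 0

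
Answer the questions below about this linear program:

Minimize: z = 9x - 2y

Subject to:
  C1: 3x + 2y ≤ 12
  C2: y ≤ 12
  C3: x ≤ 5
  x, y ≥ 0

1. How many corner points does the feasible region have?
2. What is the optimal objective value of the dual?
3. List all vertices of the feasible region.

1. 3
2. -12 (by strong duality, equal to the primal optimum)
3. (0, 0), (4, 0), (0, 6)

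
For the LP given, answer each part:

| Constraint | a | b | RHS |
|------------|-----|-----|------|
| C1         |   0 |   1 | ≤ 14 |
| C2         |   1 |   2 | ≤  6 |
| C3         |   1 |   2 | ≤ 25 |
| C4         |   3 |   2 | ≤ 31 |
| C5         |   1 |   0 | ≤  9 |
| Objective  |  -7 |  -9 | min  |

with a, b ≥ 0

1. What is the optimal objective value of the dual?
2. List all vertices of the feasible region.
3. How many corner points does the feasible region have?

1. -42 (by strong duality, equal to the primal optimum)
2. (0, 0), (6, 0), (0, 3)
3. 3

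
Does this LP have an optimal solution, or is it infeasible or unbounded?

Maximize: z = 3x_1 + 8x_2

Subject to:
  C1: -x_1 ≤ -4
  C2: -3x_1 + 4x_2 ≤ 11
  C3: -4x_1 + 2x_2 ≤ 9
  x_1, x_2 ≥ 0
Feasible point: (4, 0) satisfies every constraint, so the LP is feasible.
Direction d = (1, 0): for each constraint row a, a·d ≤ 0 —
  (-1)(1) + (0)(0) = -1 ≤ 0
  (-3)(1) + (4)(0) = -3 ≤ 0
  (-4)(1) + (2)(0) = -4 ≤ 0
and d ≥ 0, so (4, 0) + t·d stays feasible for every t ≥ 0. Along this ray z = 3x_1 + 8x_2 changes by 3 per unit t, so z → +∞.

Unbounded: there is a feasible ray along which z → +∞.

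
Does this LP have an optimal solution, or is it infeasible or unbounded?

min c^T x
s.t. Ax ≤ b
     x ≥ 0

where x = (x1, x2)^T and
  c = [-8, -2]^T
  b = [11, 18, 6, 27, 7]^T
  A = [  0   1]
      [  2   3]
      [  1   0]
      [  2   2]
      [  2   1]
The point (3.5, 0) satisfies every constraint, so the LP is feasible; the constraints give x1 ≤ 6 and x2 ≤ 11, which with x1, x2 ≥ 0 keep the feasible region inside a bounded box. A feasible, bounded LP attains a finite optimum at a vertex.

Evaluating z = -8x1 - 2x2 at each vertex:
  (0, 0): z = 0
  (3.5, 0): z = -28
  (0.75, 5.5): z = -17
  (0, 6): z = -12

Feasible with finite optimum z* = -28 at (3.5, 0).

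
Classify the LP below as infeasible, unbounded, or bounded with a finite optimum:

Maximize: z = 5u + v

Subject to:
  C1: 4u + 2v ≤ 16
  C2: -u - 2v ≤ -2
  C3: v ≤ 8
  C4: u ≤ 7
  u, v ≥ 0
The point (4, 0) satisfies every constraint, so the LP is feasible; the constraints give u ≤ 7 and v ≤ 8, which with u, v ≥ 0 keep the feasible region inside a bounded box. A feasible, bounded LP attains a finite optimum at a vertex.

Evaluating z = 5u + v at each vertex:
  (0, 1): z = 1
  (2, 0): z = 10
  (4, 0): z = 20
  (0, 8): z = 8

Feasible with finite optimum z* = 20 at (4, 0).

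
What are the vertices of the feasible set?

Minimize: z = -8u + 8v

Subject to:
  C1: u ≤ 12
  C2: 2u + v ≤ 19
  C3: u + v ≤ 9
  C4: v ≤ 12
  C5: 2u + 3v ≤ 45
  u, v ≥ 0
Each vertex is the intersection of two constraint boundaries that also satisfies all remaining constraints:
  u = 0 and v = 0 → (0, 0)
  u + v = 9 and v = 0 → (9, 0)
  u + v = 9 and u = 0 → (0, 9)

Vertices: (0, 0), (9, 0), (0, 9)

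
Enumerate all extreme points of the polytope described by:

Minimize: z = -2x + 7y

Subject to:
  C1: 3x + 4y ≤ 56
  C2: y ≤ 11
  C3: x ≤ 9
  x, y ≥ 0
Each vertex is the intersection of two constraint boundaries that also satisfies all remaining constraints:
  x = 0 and y = 0 → (0, 0)
  x = 9 and y = 0 → (9, 0)
  3x + 4y = 56 and x = 9 → (9, 7.25)
  3x + 4y = 56 and y = 11 → (4, 11)
  y = 11 and x = 0 → (0, 11)

Vertices: (0, 0), (9, 0), (9, 7.25), (4, 11), (0, 11)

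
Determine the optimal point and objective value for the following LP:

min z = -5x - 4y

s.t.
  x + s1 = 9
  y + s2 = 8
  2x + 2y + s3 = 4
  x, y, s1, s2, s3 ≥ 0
x = 2, y = 0, z = -10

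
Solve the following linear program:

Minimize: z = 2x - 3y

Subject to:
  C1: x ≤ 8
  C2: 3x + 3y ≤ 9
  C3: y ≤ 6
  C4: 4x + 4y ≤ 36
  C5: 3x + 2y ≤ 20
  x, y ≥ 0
Each vertex is the intersection of two constraint boundaries that also satisfies all remaining constraints:
  x = 0 and y = 0 → (0, 0)
  3x + 3y = 9 and y = 0 → (3, 0)
  3x + 3y = 9 and x = 0 → (0, 3)

Evaluating z = 2x - 3y at each vertex:
  (0, 0): z = 0
  (3, 0): z = 6
  (0, 3): z = -9

The minimum is at (0, 3) with z = -9.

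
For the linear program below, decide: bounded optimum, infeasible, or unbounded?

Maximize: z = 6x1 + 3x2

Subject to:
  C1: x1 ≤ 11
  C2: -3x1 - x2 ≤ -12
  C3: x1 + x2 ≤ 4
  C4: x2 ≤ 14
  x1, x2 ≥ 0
The point (4, 0) satisfies every constraint, so the LP is feasible; the constraints give x1 ≤ 11 and x2 ≤ 14, which with x1, x2 ≥ 0 keep the feasible region inside a bounded box. A feasible, bounded LP attains a finite optimum at a vertex.

Evaluating z = 6x1 + 3x2 at each vertex:
  (4, 0): z = 24

Feasible with finite optimum z* = 24 at (4, 0).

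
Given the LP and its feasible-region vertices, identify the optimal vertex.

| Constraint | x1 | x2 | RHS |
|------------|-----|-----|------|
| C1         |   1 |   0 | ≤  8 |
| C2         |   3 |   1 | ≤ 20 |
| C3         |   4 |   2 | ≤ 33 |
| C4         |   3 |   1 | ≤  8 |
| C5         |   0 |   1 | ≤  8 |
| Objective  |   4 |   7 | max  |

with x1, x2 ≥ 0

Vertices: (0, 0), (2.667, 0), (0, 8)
(0, 8) with z = 56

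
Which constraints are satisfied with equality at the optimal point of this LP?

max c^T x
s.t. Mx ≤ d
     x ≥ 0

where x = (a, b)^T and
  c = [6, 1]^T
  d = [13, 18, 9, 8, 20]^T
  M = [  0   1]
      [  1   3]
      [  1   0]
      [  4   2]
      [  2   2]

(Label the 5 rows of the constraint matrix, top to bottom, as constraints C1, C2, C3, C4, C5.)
Optimal: a = 2, b = 0
Binding: C4, b ≥ 0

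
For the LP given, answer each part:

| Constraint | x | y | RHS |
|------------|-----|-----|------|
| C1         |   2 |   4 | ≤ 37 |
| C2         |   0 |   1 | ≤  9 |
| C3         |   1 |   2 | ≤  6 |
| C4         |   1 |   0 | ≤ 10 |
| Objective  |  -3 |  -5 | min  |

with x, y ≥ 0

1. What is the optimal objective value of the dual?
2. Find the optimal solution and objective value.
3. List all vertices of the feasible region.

1. -18 (by strong duality, equal to the primal optimum)
2. x = 6, y = 0, z = -18
3. (0, 0), (6, 0), (0, 3)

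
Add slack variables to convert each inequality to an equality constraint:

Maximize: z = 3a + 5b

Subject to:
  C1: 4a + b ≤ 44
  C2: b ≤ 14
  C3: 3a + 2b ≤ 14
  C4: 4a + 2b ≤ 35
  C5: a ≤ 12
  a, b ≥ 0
max z = 3a + 5b

s.t.
  4a + b + s1 = 44
  b + s2 = 14
  3a + 2b + s3 = 14
  4a + 2b + s4 = 35
  a + s5 = 12
  a, b, s1, s2, s3, s4, s5 ≥ 0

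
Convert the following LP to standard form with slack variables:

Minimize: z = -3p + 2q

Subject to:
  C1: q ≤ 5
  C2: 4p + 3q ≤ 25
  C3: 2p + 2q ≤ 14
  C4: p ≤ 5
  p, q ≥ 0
min z = -3p + 2q

s.t.
  q + s1 = 5
  4p + 3q + s2 = 25
  2p + 2q + s3 = 14
  p + s4 = 5
  p, q, s1, s2, s3, s4 ≥ 0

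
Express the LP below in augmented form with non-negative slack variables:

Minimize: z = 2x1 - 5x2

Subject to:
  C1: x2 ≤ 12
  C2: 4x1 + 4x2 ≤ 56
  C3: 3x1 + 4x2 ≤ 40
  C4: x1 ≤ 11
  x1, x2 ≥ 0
min z = 2x1 - 5x2

s.t.
  x2 + s1 = 12
  4x1 + 4x2 + s2 = 56
  3x1 + 4x2 + s3 = 40
  x1 + s4 = 11
  x1, x2, s1, s2, s3, s4 ≥ 0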